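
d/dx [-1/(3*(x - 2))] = 1/(3*(x - 2)^2)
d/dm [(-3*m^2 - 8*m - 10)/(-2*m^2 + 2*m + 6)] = (-11*m^2 - 38*m - 14)/(2*(m^4 - 2*m^3 - 5*m^2 + 6*m + 9))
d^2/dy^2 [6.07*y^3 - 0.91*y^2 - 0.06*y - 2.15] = 36.42*y - 1.82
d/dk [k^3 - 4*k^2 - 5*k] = 3*k^2 - 8*k - 5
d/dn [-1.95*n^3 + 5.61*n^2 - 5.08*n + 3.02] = -5.85*n^2 + 11.22*n - 5.08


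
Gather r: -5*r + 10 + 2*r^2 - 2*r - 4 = 2*r^2 - 7*r + 6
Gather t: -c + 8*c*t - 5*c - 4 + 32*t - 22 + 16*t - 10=-6*c + t*(8*c + 48) - 36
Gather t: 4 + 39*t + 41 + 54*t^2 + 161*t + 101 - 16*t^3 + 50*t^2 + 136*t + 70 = -16*t^3 + 104*t^2 + 336*t + 216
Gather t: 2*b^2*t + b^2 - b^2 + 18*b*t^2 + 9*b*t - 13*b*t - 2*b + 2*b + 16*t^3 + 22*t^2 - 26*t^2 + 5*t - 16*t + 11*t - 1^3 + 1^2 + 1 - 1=16*t^3 + t^2*(18*b - 4) + t*(2*b^2 - 4*b)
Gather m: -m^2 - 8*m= -m^2 - 8*m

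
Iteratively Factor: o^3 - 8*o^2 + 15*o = (o - 5)*(o^2 - 3*o) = (o - 5)*(o - 3)*(o)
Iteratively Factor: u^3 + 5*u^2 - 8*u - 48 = (u + 4)*(u^2 + u - 12) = (u - 3)*(u + 4)*(u + 4)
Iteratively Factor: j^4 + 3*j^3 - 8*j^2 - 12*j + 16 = (j + 4)*(j^3 - j^2 - 4*j + 4) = (j + 2)*(j + 4)*(j^2 - 3*j + 2) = (j - 1)*(j + 2)*(j + 4)*(j - 2)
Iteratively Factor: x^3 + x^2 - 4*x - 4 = (x + 1)*(x^2 - 4) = (x - 2)*(x + 1)*(x + 2)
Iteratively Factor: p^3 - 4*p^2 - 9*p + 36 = (p - 4)*(p^2 - 9) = (p - 4)*(p - 3)*(p + 3)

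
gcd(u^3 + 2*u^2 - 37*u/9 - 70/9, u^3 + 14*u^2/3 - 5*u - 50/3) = u^2 - u/3 - 10/3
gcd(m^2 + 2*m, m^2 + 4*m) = m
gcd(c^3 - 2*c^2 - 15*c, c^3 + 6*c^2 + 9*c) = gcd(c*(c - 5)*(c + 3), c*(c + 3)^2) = c^2 + 3*c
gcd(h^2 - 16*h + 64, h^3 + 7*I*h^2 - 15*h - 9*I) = 1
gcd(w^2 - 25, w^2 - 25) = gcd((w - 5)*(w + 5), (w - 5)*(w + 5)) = w^2 - 25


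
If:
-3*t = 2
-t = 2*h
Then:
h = 1/3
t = -2/3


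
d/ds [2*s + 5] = 2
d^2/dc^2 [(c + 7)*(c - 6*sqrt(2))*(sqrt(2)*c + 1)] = 6*sqrt(2)*c - 22 + 14*sqrt(2)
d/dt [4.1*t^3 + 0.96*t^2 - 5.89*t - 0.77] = 12.3*t^2 + 1.92*t - 5.89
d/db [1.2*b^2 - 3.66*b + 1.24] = 2.4*b - 3.66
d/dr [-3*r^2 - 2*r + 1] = -6*r - 2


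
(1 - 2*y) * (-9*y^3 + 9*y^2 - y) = 18*y^4 - 27*y^3 + 11*y^2 - y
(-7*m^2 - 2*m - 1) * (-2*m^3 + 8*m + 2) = 14*m^5 + 4*m^4 - 54*m^3 - 30*m^2 - 12*m - 2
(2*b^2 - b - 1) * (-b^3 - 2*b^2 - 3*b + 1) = -2*b^5 - 3*b^4 - 3*b^3 + 7*b^2 + 2*b - 1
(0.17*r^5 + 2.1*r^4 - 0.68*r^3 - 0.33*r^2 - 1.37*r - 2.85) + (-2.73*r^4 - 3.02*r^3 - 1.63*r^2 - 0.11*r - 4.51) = 0.17*r^5 - 0.63*r^4 - 3.7*r^3 - 1.96*r^2 - 1.48*r - 7.36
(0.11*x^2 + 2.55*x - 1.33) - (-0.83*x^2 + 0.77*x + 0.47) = 0.94*x^2 + 1.78*x - 1.8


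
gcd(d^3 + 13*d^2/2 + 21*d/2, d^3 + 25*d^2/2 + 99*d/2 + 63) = d^2 + 13*d/2 + 21/2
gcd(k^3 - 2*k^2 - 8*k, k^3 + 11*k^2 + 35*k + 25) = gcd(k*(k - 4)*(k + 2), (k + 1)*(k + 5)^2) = 1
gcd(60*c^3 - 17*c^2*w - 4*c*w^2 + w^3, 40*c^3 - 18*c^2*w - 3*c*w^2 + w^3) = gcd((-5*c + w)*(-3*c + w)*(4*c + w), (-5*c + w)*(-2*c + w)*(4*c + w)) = -20*c^2 - c*w + w^2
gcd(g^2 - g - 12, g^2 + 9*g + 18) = g + 3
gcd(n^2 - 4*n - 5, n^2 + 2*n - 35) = n - 5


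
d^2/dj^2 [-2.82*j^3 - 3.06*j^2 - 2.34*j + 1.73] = -16.92*j - 6.12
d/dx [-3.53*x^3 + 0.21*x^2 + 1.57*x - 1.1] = -10.59*x^2 + 0.42*x + 1.57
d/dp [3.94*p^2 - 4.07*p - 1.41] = 7.88*p - 4.07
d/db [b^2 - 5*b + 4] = 2*b - 5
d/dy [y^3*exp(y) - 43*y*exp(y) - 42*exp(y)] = (y^3 + 3*y^2 - 43*y - 85)*exp(y)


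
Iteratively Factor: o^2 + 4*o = (o)*(o + 4)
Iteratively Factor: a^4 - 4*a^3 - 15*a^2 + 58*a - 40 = (a - 2)*(a^3 - 2*a^2 - 19*a + 20) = (a - 5)*(a - 2)*(a^2 + 3*a - 4) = (a - 5)*(a - 2)*(a + 4)*(a - 1)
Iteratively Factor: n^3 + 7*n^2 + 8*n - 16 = (n + 4)*(n^2 + 3*n - 4) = (n - 1)*(n + 4)*(n + 4)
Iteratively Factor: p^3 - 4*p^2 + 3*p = (p)*(p^2 - 4*p + 3) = p*(p - 3)*(p - 1)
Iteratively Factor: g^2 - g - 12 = (g - 4)*(g + 3)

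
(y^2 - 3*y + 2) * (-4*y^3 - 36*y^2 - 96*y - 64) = -4*y^5 - 24*y^4 + 4*y^3 + 152*y^2 - 128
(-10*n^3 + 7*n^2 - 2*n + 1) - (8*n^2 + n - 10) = -10*n^3 - n^2 - 3*n + 11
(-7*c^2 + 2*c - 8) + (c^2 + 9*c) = -6*c^2 + 11*c - 8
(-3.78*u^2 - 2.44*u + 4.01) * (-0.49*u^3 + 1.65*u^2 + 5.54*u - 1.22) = 1.8522*u^5 - 5.0414*u^4 - 26.9321*u^3 - 2.2895*u^2 + 25.1922*u - 4.8922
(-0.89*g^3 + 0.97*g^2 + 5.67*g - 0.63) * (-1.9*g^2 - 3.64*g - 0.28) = 1.691*g^5 + 1.3966*g^4 - 14.0546*g^3 - 19.7134*g^2 + 0.7056*g + 0.1764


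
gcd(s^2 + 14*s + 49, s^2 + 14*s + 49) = s^2 + 14*s + 49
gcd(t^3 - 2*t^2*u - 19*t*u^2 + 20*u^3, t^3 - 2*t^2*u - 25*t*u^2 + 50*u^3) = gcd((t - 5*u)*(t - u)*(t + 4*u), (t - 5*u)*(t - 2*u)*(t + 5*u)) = t - 5*u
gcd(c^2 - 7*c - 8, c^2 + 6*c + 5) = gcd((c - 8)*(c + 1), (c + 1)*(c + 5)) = c + 1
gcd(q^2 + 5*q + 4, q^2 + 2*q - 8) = q + 4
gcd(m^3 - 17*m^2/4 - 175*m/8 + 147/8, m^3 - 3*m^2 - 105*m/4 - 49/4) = m^2 - 7*m/2 - 49/2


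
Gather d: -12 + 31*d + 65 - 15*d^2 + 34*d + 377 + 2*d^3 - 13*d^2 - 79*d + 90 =2*d^3 - 28*d^2 - 14*d + 520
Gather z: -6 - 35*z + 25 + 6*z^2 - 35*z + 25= 6*z^2 - 70*z + 44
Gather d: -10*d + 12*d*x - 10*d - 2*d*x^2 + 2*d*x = d*(-2*x^2 + 14*x - 20)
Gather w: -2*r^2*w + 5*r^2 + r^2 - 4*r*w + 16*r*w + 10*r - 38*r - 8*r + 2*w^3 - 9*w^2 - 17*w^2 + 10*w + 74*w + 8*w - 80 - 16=6*r^2 - 36*r + 2*w^3 - 26*w^2 + w*(-2*r^2 + 12*r + 92) - 96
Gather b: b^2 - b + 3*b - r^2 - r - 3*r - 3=b^2 + 2*b - r^2 - 4*r - 3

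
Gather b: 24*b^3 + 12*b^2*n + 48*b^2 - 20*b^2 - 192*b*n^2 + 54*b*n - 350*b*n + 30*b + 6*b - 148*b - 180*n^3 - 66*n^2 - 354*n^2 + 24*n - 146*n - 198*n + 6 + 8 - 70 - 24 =24*b^3 + b^2*(12*n + 28) + b*(-192*n^2 - 296*n - 112) - 180*n^3 - 420*n^2 - 320*n - 80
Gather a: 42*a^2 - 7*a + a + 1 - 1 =42*a^2 - 6*a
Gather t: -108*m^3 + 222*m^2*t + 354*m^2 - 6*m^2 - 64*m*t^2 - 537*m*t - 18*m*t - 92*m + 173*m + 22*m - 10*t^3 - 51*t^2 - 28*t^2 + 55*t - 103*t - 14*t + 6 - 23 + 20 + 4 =-108*m^3 + 348*m^2 + 103*m - 10*t^3 + t^2*(-64*m - 79) + t*(222*m^2 - 555*m - 62) + 7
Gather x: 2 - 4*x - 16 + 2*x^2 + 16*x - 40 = 2*x^2 + 12*x - 54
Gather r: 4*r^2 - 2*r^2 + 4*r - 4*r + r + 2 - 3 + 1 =2*r^2 + r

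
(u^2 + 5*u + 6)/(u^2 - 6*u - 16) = (u + 3)/(u - 8)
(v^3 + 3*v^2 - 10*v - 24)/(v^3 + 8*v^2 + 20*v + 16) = (v - 3)/(v + 2)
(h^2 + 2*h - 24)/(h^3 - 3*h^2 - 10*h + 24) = (h + 6)/(h^2 + h - 6)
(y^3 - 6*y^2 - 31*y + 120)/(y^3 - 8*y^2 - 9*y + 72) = (y + 5)/(y + 3)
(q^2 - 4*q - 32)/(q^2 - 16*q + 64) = (q + 4)/(q - 8)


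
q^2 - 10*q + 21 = (q - 7)*(q - 3)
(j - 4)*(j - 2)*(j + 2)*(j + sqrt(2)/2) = j^4 - 4*j^3 + sqrt(2)*j^3/2 - 4*j^2 - 2*sqrt(2)*j^2 - 2*sqrt(2)*j + 16*j + 8*sqrt(2)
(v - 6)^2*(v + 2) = v^3 - 10*v^2 + 12*v + 72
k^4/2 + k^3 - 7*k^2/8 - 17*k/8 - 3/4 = (k/2 + 1/2)*(k - 3/2)*(k + 1/2)*(k + 2)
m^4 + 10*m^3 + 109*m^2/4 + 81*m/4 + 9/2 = (m + 1/2)^2*(m + 3)*(m + 6)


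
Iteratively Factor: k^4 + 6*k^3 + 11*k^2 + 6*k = (k)*(k^3 + 6*k^2 + 11*k + 6) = k*(k + 3)*(k^2 + 3*k + 2) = k*(k + 1)*(k + 3)*(k + 2)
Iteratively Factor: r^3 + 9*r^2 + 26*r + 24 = (r + 2)*(r^2 + 7*r + 12) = (r + 2)*(r + 3)*(r + 4)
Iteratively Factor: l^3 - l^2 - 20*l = (l - 5)*(l^2 + 4*l) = l*(l - 5)*(l + 4)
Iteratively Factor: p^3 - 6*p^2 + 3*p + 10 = (p - 5)*(p^2 - p - 2) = (p - 5)*(p - 2)*(p + 1)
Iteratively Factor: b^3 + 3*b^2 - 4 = (b - 1)*(b^2 + 4*b + 4) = (b - 1)*(b + 2)*(b + 2)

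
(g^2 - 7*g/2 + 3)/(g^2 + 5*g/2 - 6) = (g - 2)/(g + 4)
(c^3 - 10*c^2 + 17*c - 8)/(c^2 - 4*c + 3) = (c^2 - 9*c + 8)/(c - 3)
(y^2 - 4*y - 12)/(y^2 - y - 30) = (y + 2)/(y + 5)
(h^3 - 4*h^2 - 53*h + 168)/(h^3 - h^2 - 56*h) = (h - 3)/h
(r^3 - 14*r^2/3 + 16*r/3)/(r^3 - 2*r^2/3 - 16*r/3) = (r - 2)/(r + 2)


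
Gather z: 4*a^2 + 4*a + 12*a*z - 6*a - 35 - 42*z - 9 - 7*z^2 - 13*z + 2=4*a^2 - 2*a - 7*z^2 + z*(12*a - 55) - 42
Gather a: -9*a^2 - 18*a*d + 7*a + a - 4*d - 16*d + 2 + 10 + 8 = -9*a^2 + a*(8 - 18*d) - 20*d + 20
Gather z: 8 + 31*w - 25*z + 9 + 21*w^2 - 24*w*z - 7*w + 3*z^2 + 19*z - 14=21*w^2 + 24*w + 3*z^2 + z*(-24*w - 6) + 3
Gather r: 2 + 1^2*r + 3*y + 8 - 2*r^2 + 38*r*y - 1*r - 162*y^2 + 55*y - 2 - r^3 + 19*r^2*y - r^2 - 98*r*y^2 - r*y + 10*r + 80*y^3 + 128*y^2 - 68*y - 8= -r^3 + r^2*(19*y - 3) + r*(-98*y^2 + 37*y + 10) + 80*y^3 - 34*y^2 - 10*y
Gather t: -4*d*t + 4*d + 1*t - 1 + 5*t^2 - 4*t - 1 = 4*d + 5*t^2 + t*(-4*d - 3) - 2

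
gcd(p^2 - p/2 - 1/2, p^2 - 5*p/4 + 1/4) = p - 1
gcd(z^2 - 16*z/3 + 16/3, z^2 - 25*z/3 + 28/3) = z - 4/3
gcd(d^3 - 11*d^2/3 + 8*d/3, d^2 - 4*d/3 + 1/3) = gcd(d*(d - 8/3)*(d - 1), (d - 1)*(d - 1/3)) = d - 1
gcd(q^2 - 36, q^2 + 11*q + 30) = q + 6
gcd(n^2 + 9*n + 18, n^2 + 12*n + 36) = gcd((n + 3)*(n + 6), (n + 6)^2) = n + 6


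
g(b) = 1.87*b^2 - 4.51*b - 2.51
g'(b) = 3.74*b - 4.51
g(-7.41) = 133.59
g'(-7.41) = -32.22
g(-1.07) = 4.46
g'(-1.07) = -8.51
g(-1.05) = 4.29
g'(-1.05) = -8.44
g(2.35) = -2.78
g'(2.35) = 4.28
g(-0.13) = -1.89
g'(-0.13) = -5.00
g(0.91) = -5.07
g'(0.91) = -1.11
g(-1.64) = 9.92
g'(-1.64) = -10.64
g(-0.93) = 3.30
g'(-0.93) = -7.99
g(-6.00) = 91.87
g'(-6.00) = -26.95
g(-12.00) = 320.89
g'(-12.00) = -49.39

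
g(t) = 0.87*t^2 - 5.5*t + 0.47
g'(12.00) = 15.38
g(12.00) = 59.75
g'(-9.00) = -21.16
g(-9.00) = 120.44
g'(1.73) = -2.49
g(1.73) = -6.44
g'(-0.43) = -6.25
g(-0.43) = 3.00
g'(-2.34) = -9.57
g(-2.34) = 18.10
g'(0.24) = -5.08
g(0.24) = -0.80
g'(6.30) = 5.46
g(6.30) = 0.35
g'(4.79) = 2.83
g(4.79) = -5.91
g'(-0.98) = -7.21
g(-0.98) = 6.70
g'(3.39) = 0.40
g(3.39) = -8.18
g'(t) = 1.74*t - 5.5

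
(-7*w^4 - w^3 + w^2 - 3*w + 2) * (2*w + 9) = -14*w^5 - 65*w^4 - 7*w^3 + 3*w^2 - 23*w + 18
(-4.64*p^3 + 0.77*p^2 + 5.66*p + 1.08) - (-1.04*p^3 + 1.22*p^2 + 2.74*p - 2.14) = -3.6*p^3 - 0.45*p^2 + 2.92*p + 3.22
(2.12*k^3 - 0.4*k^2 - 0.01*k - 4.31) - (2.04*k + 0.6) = 2.12*k^3 - 0.4*k^2 - 2.05*k - 4.91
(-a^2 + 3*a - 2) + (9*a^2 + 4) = 8*a^2 + 3*a + 2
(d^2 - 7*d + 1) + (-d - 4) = d^2 - 8*d - 3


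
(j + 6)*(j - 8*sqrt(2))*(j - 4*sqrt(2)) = j^3 - 12*sqrt(2)*j^2 + 6*j^2 - 72*sqrt(2)*j + 64*j + 384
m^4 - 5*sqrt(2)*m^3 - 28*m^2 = m^2*(m - 7*sqrt(2))*(m + 2*sqrt(2))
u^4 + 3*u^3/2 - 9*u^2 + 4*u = u*(u - 2)*(u - 1/2)*(u + 4)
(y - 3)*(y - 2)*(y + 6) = y^3 + y^2 - 24*y + 36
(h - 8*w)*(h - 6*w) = h^2 - 14*h*w + 48*w^2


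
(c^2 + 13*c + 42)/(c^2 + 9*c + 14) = (c + 6)/(c + 2)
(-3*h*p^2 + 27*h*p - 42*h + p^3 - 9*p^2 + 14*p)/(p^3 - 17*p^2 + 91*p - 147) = (-3*h*p + 6*h + p^2 - 2*p)/(p^2 - 10*p + 21)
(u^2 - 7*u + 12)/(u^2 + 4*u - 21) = (u - 4)/(u + 7)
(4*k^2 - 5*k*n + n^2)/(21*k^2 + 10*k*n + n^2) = (4*k^2 - 5*k*n + n^2)/(21*k^2 + 10*k*n + n^2)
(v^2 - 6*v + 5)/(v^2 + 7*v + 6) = (v^2 - 6*v + 5)/(v^2 + 7*v + 6)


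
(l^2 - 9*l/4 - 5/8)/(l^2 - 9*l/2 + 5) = (l + 1/4)/(l - 2)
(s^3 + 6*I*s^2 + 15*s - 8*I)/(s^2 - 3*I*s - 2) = (s^2 + 7*I*s + 8)/(s - 2*I)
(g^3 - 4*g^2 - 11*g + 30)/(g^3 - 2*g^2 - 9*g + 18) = (g - 5)/(g - 3)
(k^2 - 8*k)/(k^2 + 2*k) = (k - 8)/(k + 2)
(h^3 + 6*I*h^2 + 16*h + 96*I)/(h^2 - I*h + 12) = (h^2 + 10*I*h - 24)/(h + 3*I)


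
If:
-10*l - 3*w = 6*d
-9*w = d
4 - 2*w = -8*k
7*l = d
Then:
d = 0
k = -1/2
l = 0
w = 0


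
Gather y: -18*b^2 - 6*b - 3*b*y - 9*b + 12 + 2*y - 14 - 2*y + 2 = -18*b^2 - 3*b*y - 15*b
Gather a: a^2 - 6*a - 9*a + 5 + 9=a^2 - 15*a + 14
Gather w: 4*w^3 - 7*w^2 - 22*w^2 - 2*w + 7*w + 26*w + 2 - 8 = 4*w^3 - 29*w^2 + 31*w - 6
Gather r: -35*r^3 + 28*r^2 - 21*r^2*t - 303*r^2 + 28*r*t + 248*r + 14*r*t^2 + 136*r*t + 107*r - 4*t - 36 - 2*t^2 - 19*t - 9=-35*r^3 + r^2*(-21*t - 275) + r*(14*t^2 + 164*t + 355) - 2*t^2 - 23*t - 45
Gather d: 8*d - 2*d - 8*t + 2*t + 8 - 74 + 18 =6*d - 6*t - 48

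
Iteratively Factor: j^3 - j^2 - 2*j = (j + 1)*(j^2 - 2*j) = (j - 2)*(j + 1)*(j)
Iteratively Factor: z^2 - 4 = (z + 2)*(z - 2)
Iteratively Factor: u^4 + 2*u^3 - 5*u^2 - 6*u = (u - 2)*(u^3 + 4*u^2 + 3*u) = u*(u - 2)*(u^2 + 4*u + 3) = u*(u - 2)*(u + 1)*(u + 3)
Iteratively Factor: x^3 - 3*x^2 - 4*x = (x - 4)*(x^2 + x) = (x - 4)*(x + 1)*(x)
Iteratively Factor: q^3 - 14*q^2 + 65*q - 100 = (q - 5)*(q^2 - 9*q + 20) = (q - 5)*(q - 4)*(q - 5)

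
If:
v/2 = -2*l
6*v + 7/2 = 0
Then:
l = 7/48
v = -7/12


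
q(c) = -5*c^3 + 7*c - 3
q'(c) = 7 - 15*c^2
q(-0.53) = -5.97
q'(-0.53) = 2.79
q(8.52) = -3035.71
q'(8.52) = -1081.86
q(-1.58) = 5.66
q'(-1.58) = -30.45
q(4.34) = -381.35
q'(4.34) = -275.53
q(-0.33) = -5.13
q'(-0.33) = 5.37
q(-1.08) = -4.26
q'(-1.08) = -10.50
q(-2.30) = 41.74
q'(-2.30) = -72.35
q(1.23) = -3.69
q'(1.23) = -15.69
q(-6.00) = 1035.00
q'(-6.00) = -533.00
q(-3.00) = 111.00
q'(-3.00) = -128.00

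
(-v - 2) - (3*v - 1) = -4*v - 1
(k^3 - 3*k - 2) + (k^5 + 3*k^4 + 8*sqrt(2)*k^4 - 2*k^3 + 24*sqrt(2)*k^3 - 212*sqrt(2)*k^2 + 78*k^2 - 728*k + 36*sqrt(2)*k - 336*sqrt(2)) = k^5 + 3*k^4 + 8*sqrt(2)*k^4 - k^3 + 24*sqrt(2)*k^3 - 212*sqrt(2)*k^2 + 78*k^2 - 731*k + 36*sqrt(2)*k - 336*sqrt(2) - 2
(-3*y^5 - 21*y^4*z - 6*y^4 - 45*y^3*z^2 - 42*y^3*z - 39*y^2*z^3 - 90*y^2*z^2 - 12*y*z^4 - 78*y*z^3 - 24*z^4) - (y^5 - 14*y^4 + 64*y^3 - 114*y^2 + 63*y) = -4*y^5 - 21*y^4*z + 8*y^4 - 45*y^3*z^2 - 42*y^3*z - 64*y^3 - 39*y^2*z^3 - 90*y^2*z^2 + 114*y^2 - 12*y*z^4 - 78*y*z^3 - 63*y - 24*z^4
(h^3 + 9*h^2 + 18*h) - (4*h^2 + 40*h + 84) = h^3 + 5*h^2 - 22*h - 84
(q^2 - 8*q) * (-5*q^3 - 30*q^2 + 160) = -5*q^5 + 10*q^4 + 240*q^3 + 160*q^2 - 1280*q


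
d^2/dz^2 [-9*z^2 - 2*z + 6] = -18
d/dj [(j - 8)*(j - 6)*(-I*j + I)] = I*(-3*j^2 + 30*j - 62)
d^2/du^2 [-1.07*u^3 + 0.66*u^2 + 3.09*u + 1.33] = 1.32 - 6.42*u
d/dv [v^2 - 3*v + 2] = 2*v - 3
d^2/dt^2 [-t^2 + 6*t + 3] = -2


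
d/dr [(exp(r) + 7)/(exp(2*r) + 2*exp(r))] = (-exp(2*r) - 14*exp(r) - 14)*exp(-r)/(exp(2*r) + 4*exp(r) + 4)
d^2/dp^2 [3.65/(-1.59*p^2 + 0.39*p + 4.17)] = (-18.45513*p^2 + 4.52673*p + 3.65*(3.18*p - 0.39)*(6.36*p - 0.78) + 48.40119)/(-1.59*p^2 + 0.39*p + 4.17)^3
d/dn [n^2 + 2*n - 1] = 2*n + 2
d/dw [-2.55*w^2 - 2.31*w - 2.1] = -5.1*w - 2.31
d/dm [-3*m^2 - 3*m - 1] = -6*m - 3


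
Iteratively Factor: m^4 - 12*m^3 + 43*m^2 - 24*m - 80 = (m + 1)*(m^3 - 13*m^2 + 56*m - 80) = (m - 4)*(m + 1)*(m^2 - 9*m + 20) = (m - 4)^2*(m + 1)*(m - 5)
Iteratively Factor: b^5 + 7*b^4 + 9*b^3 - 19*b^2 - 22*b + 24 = (b - 1)*(b^4 + 8*b^3 + 17*b^2 - 2*b - 24) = (b - 1)*(b + 4)*(b^3 + 4*b^2 + b - 6) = (b - 1)*(b + 2)*(b + 4)*(b^2 + 2*b - 3) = (b - 1)*(b + 2)*(b + 3)*(b + 4)*(b - 1)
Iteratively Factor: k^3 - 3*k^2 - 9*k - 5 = (k + 1)*(k^2 - 4*k - 5) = (k - 5)*(k + 1)*(k + 1)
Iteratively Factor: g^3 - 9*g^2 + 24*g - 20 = (g - 5)*(g^2 - 4*g + 4) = (g - 5)*(g - 2)*(g - 2)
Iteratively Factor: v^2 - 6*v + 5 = (v - 1)*(v - 5)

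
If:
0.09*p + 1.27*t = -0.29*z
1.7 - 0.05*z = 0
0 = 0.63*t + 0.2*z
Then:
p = 42.75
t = -10.79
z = 34.00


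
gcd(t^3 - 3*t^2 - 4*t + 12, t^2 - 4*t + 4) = t - 2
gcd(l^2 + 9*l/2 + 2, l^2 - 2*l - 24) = l + 4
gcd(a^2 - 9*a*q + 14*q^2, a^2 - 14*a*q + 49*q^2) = -a + 7*q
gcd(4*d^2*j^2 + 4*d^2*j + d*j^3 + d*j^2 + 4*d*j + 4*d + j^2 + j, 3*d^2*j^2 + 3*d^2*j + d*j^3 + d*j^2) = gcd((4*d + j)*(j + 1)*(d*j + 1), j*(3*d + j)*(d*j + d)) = j + 1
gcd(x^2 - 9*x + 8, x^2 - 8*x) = x - 8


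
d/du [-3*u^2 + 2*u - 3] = 2 - 6*u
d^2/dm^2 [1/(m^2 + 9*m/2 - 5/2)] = 4*(-4*m^2 - 18*m + (4*m + 9)^2 + 10)/(2*m^2 + 9*m - 5)^3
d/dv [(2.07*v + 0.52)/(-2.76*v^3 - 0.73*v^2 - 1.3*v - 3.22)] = (11.4264*v^3 + 5.8167*v^2 + 0.7592*v - 5.9894)/(7.6176*v^6 + 4.0296*v^5 + 7.7089*v^4 + 19.6724*v^3 + 6.3912*v^2 + 8.372*v + 10.3684)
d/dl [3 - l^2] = -2*l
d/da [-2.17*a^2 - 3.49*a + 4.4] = -4.34*a - 3.49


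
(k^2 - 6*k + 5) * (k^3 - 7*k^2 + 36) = k^5 - 13*k^4 + 47*k^3 + k^2 - 216*k + 180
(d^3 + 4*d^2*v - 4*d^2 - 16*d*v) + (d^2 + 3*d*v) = d^3 + 4*d^2*v - 3*d^2 - 13*d*v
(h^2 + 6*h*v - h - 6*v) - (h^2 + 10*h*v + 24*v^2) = -4*h*v - h - 24*v^2 - 6*v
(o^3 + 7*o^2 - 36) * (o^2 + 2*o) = o^5 + 9*o^4 + 14*o^3 - 36*o^2 - 72*o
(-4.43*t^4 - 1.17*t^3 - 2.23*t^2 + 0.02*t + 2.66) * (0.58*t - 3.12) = -2.5694*t^5 + 13.143*t^4 + 2.357*t^3 + 6.9692*t^2 + 1.4804*t - 8.2992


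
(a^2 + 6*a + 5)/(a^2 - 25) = (a + 1)/(a - 5)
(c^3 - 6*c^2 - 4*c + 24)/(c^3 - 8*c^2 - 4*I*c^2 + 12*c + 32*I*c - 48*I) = (c + 2)/(c - 4*I)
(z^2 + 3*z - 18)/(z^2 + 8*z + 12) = (z - 3)/(z + 2)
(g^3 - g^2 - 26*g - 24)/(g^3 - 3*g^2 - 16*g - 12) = (g + 4)/(g + 2)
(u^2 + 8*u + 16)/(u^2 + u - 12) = (u + 4)/(u - 3)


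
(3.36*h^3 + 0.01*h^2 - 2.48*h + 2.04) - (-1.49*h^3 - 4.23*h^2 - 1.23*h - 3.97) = 4.85*h^3 + 4.24*h^2 - 1.25*h + 6.01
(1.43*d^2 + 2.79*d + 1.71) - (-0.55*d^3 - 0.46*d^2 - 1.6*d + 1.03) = 0.55*d^3 + 1.89*d^2 + 4.39*d + 0.68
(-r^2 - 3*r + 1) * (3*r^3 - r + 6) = -3*r^5 - 9*r^4 + 4*r^3 - 3*r^2 - 19*r + 6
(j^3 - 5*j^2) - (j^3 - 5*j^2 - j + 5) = j - 5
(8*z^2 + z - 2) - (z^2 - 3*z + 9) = 7*z^2 + 4*z - 11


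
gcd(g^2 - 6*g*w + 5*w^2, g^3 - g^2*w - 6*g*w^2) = 1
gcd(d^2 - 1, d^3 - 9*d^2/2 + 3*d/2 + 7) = d + 1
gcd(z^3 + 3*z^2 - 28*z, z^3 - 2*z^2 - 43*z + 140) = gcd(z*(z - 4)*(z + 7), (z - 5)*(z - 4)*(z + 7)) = z^2 + 3*z - 28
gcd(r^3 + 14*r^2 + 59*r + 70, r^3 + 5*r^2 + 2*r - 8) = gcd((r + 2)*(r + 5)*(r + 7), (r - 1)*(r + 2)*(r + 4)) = r + 2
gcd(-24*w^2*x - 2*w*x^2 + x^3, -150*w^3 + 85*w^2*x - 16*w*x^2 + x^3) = -6*w + x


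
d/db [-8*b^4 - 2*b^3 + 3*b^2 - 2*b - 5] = -32*b^3 - 6*b^2 + 6*b - 2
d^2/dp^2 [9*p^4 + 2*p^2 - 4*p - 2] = 108*p^2 + 4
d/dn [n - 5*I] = 1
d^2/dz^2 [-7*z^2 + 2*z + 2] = -14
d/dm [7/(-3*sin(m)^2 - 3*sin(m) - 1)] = 21*(2*sin(m) + 1)*cos(m)/(3*sin(m)^2 + 3*sin(m) + 1)^2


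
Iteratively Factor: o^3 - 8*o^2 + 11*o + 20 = (o + 1)*(o^2 - 9*o + 20) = (o - 5)*(o + 1)*(o - 4)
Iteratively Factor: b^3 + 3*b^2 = (b)*(b^2 + 3*b) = b*(b + 3)*(b)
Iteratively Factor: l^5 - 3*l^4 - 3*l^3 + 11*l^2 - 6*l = (l - 1)*(l^4 - 2*l^3 - 5*l^2 + 6*l) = (l - 1)^2*(l^3 - l^2 - 6*l) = l*(l - 1)^2*(l^2 - l - 6) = l*(l - 1)^2*(l + 2)*(l - 3)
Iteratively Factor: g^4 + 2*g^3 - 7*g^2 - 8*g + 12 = (g - 1)*(g^3 + 3*g^2 - 4*g - 12) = (g - 2)*(g - 1)*(g^2 + 5*g + 6) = (g - 2)*(g - 1)*(g + 2)*(g + 3)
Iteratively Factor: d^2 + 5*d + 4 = (d + 1)*(d + 4)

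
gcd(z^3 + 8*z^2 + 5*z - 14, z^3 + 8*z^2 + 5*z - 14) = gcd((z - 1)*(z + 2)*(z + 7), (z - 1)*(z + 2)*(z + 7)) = z^3 + 8*z^2 + 5*z - 14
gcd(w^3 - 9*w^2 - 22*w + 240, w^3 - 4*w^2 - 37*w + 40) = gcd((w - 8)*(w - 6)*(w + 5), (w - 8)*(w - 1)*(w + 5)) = w^2 - 3*w - 40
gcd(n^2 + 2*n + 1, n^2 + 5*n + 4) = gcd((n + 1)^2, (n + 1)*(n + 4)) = n + 1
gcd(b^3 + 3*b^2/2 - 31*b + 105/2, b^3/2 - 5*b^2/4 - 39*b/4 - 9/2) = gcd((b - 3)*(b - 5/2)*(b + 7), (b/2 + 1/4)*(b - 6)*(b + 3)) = 1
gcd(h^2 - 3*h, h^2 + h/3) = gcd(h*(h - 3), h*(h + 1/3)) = h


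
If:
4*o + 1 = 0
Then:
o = -1/4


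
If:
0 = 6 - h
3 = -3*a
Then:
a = -1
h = 6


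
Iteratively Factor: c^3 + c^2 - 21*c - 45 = (c + 3)*(c^2 - 2*c - 15) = (c + 3)^2*(c - 5)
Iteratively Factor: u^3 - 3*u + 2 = (u + 2)*(u^2 - 2*u + 1) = (u - 1)*(u + 2)*(u - 1)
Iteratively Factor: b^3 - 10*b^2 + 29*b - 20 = (b - 4)*(b^2 - 6*b + 5) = (b - 5)*(b - 4)*(b - 1)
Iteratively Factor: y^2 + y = (y)*(y + 1)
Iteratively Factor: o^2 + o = (o)*(o + 1)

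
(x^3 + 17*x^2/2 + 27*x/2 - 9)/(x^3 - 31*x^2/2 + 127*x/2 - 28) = (x^2 + 9*x + 18)/(x^2 - 15*x + 56)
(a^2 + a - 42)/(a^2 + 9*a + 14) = (a - 6)/(a + 2)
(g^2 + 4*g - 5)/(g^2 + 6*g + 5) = (g - 1)/(g + 1)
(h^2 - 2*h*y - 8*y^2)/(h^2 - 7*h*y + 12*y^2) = (-h - 2*y)/(-h + 3*y)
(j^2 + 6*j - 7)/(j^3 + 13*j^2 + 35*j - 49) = 1/(j + 7)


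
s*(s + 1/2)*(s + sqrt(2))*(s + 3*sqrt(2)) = s^4 + s^3/2 + 4*sqrt(2)*s^3 + 2*sqrt(2)*s^2 + 6*s^2 + 3*s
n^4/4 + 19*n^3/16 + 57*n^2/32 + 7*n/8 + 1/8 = (n/2 + 1)^2*(n + 1/4)*(n + 1/2)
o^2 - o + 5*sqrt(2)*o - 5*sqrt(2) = (o - 1)*(o + 5*sqrt(2))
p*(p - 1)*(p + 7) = p^3 + 6*p^2 - 7*p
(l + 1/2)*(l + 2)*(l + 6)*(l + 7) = l^4 + 31*l^3/2 + 151*l^2/2 + 118*l + 42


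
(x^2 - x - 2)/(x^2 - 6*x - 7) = (x - 2)/(x - 7)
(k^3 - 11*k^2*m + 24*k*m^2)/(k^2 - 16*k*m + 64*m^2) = k*(k - 3*m)/(k - 8*m)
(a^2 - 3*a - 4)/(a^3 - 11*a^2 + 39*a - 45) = (a^2 - 3*a - 4)/(a^3 - 11*a^2 + 39*a - 45)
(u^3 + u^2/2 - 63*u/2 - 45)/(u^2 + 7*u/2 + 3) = (u^2 - u - 30)/(u + 2)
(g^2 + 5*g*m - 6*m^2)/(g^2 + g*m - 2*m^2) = (g + 6*m)/(g + 2*m)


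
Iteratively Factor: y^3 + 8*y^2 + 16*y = (y + 4)*(y^2 + 4*y) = y*(y + 4)*(y + 4)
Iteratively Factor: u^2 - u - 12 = (u + 3)*(u - 4)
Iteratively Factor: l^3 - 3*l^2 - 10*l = (l + 2)*(l^2 - 5*l) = (l - 5)*(l + 2)*(l)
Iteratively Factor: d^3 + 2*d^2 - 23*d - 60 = (d - 5)*(d^2 + 7*d + 12) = (d - 5)*(d + 4)*(d + 3)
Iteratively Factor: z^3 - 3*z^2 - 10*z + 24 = (z - 4)*(z^2 + z - 6) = (z - 4)*(z + 3)*(z - 2)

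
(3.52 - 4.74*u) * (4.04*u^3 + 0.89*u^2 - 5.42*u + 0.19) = -19.1496*u^4 + 10.0022*u^3 + 28.8236*u^2 - 19.979*u + 0.6688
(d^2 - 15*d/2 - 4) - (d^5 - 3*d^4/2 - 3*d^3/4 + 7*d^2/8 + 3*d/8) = -d^5 + 3*d^4/2 + 3*d^3/4 + d^2/8 - 63*d/8 - 4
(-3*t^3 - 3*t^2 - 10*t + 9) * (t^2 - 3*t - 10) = -3*t^5 + 6*t^4 + 29*t^3 + 69*t^2 + 73*t - 90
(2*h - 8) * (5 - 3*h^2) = -6*h^3 + 24*h^2 + 10*h - 40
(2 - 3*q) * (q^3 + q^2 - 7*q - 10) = -3*q^4 - q^3 + 23*q^2 + 16*q - 20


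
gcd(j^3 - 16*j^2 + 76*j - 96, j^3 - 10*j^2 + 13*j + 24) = j - 8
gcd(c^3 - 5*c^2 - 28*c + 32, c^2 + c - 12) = c + 4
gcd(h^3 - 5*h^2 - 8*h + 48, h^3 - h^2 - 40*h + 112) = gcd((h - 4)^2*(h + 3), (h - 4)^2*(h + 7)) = h^2 - 8*h + 16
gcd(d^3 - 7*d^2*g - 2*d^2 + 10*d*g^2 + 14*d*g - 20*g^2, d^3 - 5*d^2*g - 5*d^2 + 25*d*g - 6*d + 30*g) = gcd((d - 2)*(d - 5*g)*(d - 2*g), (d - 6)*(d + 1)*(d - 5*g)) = d - 5*g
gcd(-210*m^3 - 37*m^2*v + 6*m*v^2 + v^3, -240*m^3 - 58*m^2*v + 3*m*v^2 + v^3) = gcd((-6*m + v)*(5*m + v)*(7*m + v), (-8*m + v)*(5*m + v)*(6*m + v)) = 5*m + v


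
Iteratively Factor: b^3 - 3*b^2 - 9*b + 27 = (b - 3)*(b^2 - 9) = (b - 3)*(b + 3)*(b - 3)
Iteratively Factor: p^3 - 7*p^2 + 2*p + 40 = (p - 4)*(p^2 - 3*p - 10) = (p - 5)*(p - 4)*(p + 2)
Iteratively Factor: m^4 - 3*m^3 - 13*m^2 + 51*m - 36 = (m - 3)*(m^3 - 13*m + 12) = (m - 3)*(m + 4)*(m^2 - 4*m + 3) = (m - 3)^2*(m + 4)*(m - 1)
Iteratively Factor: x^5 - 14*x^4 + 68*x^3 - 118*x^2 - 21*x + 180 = (x - 3)*(x^4 - 11*x^3 + 35*x^2 - 13*x - 60) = (x - 3)^2*(x^3 - 8*x^2 + 11*x + 20) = (x - 4)*(x - 3)^2*(x^2 - 4*x - 5) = (x - 4)*(x - 3)^2*(x + 1)*(x - 5)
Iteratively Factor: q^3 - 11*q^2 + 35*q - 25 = (q - 1)*(q^2 - 10*q + 25) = (q - 5)*(q - 1)*(q - 5)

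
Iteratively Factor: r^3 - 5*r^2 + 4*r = (r)*(r^2 - 5*r + 4) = r*(r - 4)*(r - 1)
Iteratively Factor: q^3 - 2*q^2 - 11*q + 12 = (q + 3)*(q^2 - 5*q + 4) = (q - 1)*(q + 3)*(q - 4)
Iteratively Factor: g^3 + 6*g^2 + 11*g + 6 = (g + 3)*(g^2 + 3*g + 2) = (g + 2)*(g + 3)*(g + 1)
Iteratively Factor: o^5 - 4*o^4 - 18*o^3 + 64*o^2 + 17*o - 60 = (o - 5)*(o^4 + o^3 - 13*o^2 - o + 12) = (o - 5)*(o - 1)*(o^3 + 2*o^2 - 11*o - 12) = (o - 5)*(o - 1)*(o + 1)*(o^2 + o - 12) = (o - 5)*(o - 3)*(o - 1)*(o + 1)*(o + 4)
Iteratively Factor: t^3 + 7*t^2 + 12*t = (t + 3)*(t^2 + 4*t) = t*(t + 3)*(t + 4)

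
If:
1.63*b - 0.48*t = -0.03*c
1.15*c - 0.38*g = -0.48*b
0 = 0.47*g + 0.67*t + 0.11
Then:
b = 0.305494900182672*t + 0.00143437724121444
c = -0.598556243258484*t - 0.0779344967726512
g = -1.42553191489362*t - 0.234042553191489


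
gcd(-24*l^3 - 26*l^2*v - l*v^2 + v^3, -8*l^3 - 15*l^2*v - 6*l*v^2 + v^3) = l + v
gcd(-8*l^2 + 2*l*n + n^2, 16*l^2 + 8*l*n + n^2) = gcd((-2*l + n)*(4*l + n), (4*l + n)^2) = 4*l + n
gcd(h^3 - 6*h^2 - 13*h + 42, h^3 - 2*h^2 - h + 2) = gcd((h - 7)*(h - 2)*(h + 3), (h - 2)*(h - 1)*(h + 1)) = h - 2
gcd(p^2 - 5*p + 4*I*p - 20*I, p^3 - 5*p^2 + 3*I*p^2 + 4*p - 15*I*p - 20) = p^2 + p*(-5 + 4*I) - 20*I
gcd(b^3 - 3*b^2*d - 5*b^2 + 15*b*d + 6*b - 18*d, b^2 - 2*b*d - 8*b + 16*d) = 1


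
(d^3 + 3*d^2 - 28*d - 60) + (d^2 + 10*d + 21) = d^3 + 4*d^2 - 18*d - 39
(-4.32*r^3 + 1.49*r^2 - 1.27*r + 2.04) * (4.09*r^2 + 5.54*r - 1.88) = -17.6688*r^5 - 17.8387*r^4 + 11.1819*r^3 - 1.4934*r^2 + 13.6892*r - 3.8352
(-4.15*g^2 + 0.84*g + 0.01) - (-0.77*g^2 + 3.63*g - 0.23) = -3.38*g^2 - 2.79*g + 0.24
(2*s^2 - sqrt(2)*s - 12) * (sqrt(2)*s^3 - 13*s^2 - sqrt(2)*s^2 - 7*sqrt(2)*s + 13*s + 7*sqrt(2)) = 2*sqrt(2)*s^5 - 28*s^4 - 2*sqrt(2)*s^4 - 13*sqrt(2)*s^3 + 28*s^3 + 13*sqrt(2)*s^2 + 170*s^2 - 170*s + 84*sqrt(2)*s - 84*sqrt(2)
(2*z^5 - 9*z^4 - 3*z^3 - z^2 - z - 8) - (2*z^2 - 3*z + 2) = 2*z^5 - 9*z^4 - 3*z^3 - 3*z^2 + 2*z - 10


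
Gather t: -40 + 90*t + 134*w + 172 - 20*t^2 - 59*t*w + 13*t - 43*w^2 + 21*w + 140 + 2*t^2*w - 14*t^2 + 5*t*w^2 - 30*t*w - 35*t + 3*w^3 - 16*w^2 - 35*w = t^2*(2*w - 34) + t*(5*w^2 - 89*w + 68) + 3*w^3 - 59*w^2 + 120*w + 272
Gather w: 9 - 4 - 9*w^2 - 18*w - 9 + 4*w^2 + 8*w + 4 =-5*w^2 - 10*w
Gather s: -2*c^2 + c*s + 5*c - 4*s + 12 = -2*c^2 + 5*c + s*(c - 4) + 12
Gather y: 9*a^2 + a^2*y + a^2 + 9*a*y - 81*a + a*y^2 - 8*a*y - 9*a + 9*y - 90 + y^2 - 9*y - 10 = 10*a^2 - 90*a + y^2*(a + 1) + y*(a^2 + a) - 100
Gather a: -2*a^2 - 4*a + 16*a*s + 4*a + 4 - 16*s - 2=-2*a^2 + 16*a*s - 16*s + 2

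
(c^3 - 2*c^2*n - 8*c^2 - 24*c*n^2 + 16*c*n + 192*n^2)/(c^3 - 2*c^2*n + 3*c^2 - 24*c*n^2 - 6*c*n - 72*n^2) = (c - 8)/(c + 3)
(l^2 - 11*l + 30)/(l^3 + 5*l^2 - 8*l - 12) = (l^2 - 11*l + 30)/(l^3 + 5*l^2 - 8*l - 12)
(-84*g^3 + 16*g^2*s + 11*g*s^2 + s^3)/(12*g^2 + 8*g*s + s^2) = (-14*g^2 + 5*g*s + s^2)/(2*g + s)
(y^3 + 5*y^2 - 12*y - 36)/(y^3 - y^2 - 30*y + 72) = (y + 2)/(y - 4)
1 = 1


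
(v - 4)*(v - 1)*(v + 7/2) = v^3 - 3*v^2/2 - 27*v/2 + 14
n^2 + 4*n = n*(n + 4)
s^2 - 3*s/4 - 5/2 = (s - 2)*(s + 5/4)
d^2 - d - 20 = (d - 5)*(d + 4)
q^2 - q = q*(q - 1)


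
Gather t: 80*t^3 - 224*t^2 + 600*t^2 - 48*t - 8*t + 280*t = 80*t^3 + 376*t^2 + 224*t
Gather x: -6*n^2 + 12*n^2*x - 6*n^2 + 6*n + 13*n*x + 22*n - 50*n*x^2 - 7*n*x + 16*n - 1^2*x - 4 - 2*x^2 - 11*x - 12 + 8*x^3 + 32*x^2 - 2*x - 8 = -12*n^2 + 44*n + 8*x^3 + x^2*(30 - 50*n) + x*(12*n^2 + 6*n - 14) - 24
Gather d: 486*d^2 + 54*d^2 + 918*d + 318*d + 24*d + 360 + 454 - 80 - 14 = 540*d^2 + 1260*d + 720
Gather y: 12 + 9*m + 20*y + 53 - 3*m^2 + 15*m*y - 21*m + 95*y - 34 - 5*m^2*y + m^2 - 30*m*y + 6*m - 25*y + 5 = -2*m^2 - 6*m + y*(-5*m^2 - 15*m + 90) + 36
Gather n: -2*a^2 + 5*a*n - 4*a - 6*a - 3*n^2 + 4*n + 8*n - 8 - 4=-2*a^2 - 10*a - 3*n^2 + n*(5*a + 12) - 12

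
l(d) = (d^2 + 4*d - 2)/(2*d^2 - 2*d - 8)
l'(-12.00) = -0.01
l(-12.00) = 0.31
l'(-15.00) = -0.00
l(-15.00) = 0.35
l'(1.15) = -1.00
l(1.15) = -0.51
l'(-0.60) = -0.94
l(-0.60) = 0.66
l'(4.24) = -0.66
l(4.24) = 1.69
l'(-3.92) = -0.17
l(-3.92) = -0.08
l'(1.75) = -2.79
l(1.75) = -1.50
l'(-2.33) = -1.27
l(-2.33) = -0.78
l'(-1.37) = -19.31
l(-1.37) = 3.72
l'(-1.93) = -5.28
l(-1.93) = -1.81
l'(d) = (2 - 4*d)*(d^2 + 4*d - 2)/(2*d^2 - 2*d - 8)^2 + (2*d + 4)/(2*d^2 - 2*d - 8)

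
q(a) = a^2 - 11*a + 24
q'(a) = 2*a - 11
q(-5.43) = 113.21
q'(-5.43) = -21.86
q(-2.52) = 58.07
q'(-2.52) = -16.04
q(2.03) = 5.79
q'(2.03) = -6.94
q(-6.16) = 129.71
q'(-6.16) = -23.32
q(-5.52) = 115.19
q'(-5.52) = -22.04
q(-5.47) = 114.09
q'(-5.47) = -21.94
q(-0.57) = 30.59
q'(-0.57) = -12.14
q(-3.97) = 83.43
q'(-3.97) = -18.94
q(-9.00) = 204.00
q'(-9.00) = -29.00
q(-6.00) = 126.00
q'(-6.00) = -23.00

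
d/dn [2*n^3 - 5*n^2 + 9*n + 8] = 6*n^2 - 10*n + 9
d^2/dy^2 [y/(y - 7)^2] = 2*(y + 14)/(y - 7)^4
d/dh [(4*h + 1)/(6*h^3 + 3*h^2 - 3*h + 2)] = (-48*h^3 - 30*h^2 - 6*h + 11)/(36*h^6 + 36*h^5 - 27*h^4 + 6*h^3 + 21*h^2 - 12*h + 4)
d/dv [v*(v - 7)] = 2*v - 7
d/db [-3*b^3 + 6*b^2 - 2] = 3*b*(4 - 3*b)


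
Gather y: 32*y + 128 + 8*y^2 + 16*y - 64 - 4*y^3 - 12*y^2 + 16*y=-4*y^3 - 4*y^2 + 64*y + 64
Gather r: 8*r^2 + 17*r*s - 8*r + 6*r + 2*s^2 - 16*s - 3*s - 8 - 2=8*r^2 + r*(17*s - 2) + 2*s^2 - 19*s - 10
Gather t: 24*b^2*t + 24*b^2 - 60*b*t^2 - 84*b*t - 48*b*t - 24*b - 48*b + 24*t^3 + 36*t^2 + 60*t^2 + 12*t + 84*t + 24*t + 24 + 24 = 24*b^2 - 72*b + 24*t^3 + t^2*(96 - 60*b) + t*(24*b^2 - 132*b + 120) + 48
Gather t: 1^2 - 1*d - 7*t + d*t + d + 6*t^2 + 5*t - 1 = 6*t^2 + t*(d - 2)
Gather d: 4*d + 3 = 4*d + 3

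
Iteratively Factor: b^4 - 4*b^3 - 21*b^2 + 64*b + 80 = (b + 4)*(b^3 - 8*b^2 + 11*b + 20) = (b - 4)*(b + 4)*(b^2 - 4*b - 5) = (b - 4)*(b + 1)*(b + 4)*(b - 5)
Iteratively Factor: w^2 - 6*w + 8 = (w - 4)*(w - 2)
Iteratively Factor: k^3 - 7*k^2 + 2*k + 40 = (k + 2)*(k^2 - 9*k + 20) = (k - 4)*(k + 2)*(k - 5)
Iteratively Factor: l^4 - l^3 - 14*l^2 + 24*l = (l)*(l^3 - l^2 - 14*l + 24) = l*(l - 3)*(l^2 + 2*l - 8) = l*(l - 3)*(l + 4)*(l - 2)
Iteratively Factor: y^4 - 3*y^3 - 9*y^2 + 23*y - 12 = (y - 1)*(y^3 - 2*y^2 - 11*y + 12) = (y - 1)^2*(y^2 - y - 12) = (y - 1)^2*(y + 3)*(y - 4)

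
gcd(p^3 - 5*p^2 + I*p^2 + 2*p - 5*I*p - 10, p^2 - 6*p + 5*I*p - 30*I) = 1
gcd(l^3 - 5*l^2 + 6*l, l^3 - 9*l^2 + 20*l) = l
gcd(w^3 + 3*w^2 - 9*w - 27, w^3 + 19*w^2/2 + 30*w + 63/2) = w^2 + 6*w + 9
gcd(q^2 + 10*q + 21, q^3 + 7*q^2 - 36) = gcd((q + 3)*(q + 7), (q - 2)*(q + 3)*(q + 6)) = q + 3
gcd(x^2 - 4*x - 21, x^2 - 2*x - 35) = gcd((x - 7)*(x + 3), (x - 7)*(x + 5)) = x - 7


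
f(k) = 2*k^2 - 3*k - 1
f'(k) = 4*k - 3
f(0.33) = -1.77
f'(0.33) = -1.68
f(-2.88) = 24.23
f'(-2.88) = -14.52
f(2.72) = 5.64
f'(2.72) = 7.88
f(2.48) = 3.86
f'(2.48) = 6.92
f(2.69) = 5.40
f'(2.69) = 7.76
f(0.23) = -1.58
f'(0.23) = -2.08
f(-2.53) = 19.39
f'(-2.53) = -13.12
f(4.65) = 28.30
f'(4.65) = 15.60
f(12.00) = 251.00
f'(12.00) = 45.00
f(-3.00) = 26.00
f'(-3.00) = -15.00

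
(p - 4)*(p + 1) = p^2 - 3*p - 4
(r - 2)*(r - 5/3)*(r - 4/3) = r^3 - 5*r^2 + 74*r/9 - 40/9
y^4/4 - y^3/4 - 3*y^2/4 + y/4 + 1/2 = (y/4 + 1/4)*(y - 2)*(y - 1)*(y + 1)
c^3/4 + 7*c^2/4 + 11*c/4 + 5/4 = (c/4 + 1/4)*(c + 1)*(c + 5)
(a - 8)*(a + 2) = a^2 - 6*a - 16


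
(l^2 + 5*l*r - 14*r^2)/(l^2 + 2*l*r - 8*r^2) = (l + 7*r)/(l + 4*r)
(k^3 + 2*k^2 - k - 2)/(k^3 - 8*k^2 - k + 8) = (k + 2)/(k - 8)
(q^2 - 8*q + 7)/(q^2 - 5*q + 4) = (q - 7)/(q - 4)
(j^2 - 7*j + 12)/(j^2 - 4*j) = (j - 3)/j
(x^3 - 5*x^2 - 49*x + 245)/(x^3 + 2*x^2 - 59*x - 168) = (x^2 - 12*x + 35)/(x^2 - 5*x - 24)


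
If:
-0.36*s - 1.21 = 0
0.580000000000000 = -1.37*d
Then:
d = -0.42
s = -3.36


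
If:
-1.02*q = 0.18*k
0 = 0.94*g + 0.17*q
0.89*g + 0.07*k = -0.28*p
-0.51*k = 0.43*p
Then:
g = 0.00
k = 0.00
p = 0.00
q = 0.00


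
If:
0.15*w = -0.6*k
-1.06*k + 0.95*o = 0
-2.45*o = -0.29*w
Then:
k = 0.00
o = 0.00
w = 0.00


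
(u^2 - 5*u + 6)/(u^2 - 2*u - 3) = (u - 2)/(u + 1)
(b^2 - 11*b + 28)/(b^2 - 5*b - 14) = (b - 4)/(b + 2)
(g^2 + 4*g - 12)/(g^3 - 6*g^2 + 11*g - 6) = (g + 6)/(g^2 - 4*g + 3)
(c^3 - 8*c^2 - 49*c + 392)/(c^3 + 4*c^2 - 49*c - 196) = (c - 8)/(c + 4)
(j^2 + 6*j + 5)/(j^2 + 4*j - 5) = (j + 1)/(j - 1)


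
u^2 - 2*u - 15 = (u - 5)*(u + 3)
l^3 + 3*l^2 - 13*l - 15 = (l - 3)*(l + 1)*(l + 5)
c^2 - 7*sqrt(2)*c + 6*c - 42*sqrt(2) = (c + 6)*(c - 7*sqrt(2))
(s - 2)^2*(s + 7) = s^3 + 3*s^2 - 24*s + 28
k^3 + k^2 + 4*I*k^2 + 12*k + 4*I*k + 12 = (k + 1)*(k - 2*I)*(k + 6*I)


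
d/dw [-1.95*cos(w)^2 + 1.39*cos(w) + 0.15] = (3.9*cos(w) - 1.39)*sin(w)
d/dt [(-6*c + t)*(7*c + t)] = c + 2*t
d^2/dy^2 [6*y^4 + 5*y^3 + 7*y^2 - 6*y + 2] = 72*y^2 + 30*y + 14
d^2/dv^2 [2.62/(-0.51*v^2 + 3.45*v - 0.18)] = (1.362924*v^2 - 9.21978*v - 2.62*(1.02*v - 3.45)*(2.04*v - 6.9) + 0.481032)/(0.51*v^2 - 3.45*v + 0.18)^3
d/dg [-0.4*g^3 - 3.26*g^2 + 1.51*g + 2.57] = -1.2*g^2 - 6.52*g + 1.51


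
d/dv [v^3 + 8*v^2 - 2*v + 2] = 3*v^2 + 16*v - 2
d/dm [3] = 0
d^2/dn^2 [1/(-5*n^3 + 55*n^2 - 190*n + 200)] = 2*((3*n - 11)*(n^3 - 11*n^2 + 38*n - 40) - (3*n^2 - 22*n + 38)^2)/(5*(n^3 - 11*n^2 + 38*n - 40)^3)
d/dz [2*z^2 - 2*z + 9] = 4*z - 2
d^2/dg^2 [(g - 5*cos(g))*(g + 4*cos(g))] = g*cos(g) - 80*sin(g)^2 + 2*sin(g) + 42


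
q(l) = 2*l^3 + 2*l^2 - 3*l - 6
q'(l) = 6*l^2 + 4*l - 3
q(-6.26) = -399.47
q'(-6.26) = 207.09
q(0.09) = -6.25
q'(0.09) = -2.59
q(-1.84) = -6.17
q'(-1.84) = 9.95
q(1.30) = -2.13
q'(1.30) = 12.34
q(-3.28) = -45.22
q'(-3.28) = 48.43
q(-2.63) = -20.66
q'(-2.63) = 27.98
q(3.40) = 85.53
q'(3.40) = 79.96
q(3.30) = 77.75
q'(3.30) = 75.54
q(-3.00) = -33.00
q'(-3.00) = 39.00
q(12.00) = 3702.00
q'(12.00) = 909.00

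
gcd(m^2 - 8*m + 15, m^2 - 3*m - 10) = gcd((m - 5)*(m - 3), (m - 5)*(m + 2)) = m - 5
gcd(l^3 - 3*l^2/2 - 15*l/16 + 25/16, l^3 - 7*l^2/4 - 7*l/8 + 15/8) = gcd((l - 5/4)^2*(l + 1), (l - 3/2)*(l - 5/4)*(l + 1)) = l^2 - l/4 - 5/4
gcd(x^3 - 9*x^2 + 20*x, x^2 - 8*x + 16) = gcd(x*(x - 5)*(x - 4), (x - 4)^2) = x - 4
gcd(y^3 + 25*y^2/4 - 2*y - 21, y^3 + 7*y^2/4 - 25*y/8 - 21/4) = y^2 + y/4 - 7/2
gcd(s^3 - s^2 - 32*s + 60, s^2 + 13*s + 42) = s + 6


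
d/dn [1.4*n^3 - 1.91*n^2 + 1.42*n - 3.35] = 4.2*n^2 - 3.82*n + 1.42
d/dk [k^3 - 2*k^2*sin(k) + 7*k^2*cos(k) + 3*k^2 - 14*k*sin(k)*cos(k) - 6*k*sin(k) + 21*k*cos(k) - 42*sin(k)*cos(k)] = -7*k^2*sin(k) - 2*k^2*cos(k) + 3*k^2 - 25*k*sin(k) + 8*k*cos(k) - 14*k*cos(2*k) + 6*k - 6*sin(k) - 7*sin(2*k) + 21*cos(k) - 42*cos(2*k)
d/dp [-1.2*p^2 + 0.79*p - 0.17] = 0.79 - 2.4*p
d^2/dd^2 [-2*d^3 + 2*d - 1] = -12*d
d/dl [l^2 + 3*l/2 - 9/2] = 2*l + 3/2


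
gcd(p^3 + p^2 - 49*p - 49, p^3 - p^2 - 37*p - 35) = p^2 - 6*p - 7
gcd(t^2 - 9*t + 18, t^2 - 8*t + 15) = t - 3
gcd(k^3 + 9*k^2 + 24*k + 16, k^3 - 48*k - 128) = k^2 + 8*k + 16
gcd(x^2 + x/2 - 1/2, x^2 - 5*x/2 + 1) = x - 1/2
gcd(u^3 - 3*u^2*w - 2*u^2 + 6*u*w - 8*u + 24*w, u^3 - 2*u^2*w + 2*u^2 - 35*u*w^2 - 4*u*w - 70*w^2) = u + 2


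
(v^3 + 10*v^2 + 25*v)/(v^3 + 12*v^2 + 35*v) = (v + 5)/(v + 7)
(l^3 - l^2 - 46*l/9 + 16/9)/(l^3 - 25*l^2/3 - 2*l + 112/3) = (9*l^2 - 27*l + 8)/(3*(3*l^2 - 31*l + 56))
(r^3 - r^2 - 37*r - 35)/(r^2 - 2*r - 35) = r + 1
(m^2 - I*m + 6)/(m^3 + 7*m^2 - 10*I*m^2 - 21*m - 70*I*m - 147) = (m + 2*I)/(m^2 + 7*m*(1 - I) - 49*I)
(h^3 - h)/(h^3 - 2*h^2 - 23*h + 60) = (h^3 - h)/(h^3 - 2*h^2 - 23*h + 60)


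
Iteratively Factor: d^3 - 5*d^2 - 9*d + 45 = (d + 3)*(d^2 - 8*d + 15) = (d - 5)*(d + 3)*(d - 3)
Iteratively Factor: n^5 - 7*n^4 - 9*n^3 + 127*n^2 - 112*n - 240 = (n - 3)*(n^4 - 4*n^3 - 21*n^2 + 64*n + 80) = (n - 3)*(n + 1)*(n^3 - 5*n^2 - 16*n + 80) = (n - 3)*(n + 1)*(n + 4)*(n^2 - 9*n + 20) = (n - 5)*(n - 3)*(n + 1)*(n + 4)*(n - 4)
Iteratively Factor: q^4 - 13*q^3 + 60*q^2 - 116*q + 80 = (q - 5)*(q^3 - 8*q^2 + 20*q - 16) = (q - 5)*(q - 2)*(q^2 - 6*q + 8) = (q - 5)*(q - 4)*(q - 2)*(q - 2)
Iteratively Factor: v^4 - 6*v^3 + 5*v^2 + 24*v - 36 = (v - 2)*(v^3 - 4*v^2 - 3*v + 18) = (v - 2)*(v + 2)*(v^2 - 6*v + 9) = (v - 3)*(v - 2)*(v + 2)*(v - 3)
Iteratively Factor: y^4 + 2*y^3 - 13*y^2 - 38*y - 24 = (y + 1)*(y^3 + y^2 - 14*y - 24) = (y + 1)*(y + 2)*(y^2 - y - 12) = (y - 4)*(y + 1)*(y + 2)*(y + 3)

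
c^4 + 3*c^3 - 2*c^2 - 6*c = c*(c + 3)*(c - sqrt(2))*(c + sqrt(2))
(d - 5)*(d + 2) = d^2 - 3*d - 10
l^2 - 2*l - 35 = (l - 7)*(l + 5)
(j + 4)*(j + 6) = j^2 + 10*j + 24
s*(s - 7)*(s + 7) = s^3 - 49*s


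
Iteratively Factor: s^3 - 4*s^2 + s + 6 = (s + 1)*(s^2 - 5*s + 6) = (s - 2)*(s + 1)*(s - 3)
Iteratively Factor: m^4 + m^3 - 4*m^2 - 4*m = (m)*(m^3 + m^2 - 4*m - 4) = m*(m + 1)*(m^2 - 4) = m*(m - 2)*(m + 1)*(m + 2)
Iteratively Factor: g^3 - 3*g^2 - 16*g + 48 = (g + 4)*(g^2 - 7*g + 12) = (g - 4)*(g + 4)*(g - 3)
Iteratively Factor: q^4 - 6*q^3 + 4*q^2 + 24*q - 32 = (q + 2)*(q^3 - 8*q^2 + 20*q - 16) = (q - 2)*(q + 2)*(q^2 - 6*q + 8) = (q - 2)^2*(q + 2)*(q - 4)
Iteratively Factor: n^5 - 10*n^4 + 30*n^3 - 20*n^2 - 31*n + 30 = (n - 2)*(n^4 - 8*n^3 + 14*n^2 + 8*n - 15) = (n - 3)*(n - 2)*(n^3 - 5*n^2 - n + 5) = (n - 3)*(n - 2)*(n - 1)*(n^2 - 4*n - 5) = (n - 5)*(n - 3)*(n - 2)*(n - 1)*(n + 1)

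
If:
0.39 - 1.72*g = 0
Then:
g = 0.23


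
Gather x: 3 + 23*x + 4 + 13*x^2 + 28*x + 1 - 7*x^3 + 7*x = -7*x^3 + 13*x^2 + 58*x + 8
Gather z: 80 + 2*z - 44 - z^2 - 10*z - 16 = -z^2 - 8*z + 20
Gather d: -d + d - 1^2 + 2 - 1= 0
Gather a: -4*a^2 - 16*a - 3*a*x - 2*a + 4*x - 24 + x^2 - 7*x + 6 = -4*a^2 + a*(-3*x - 18) + x^2 - 3*x - 18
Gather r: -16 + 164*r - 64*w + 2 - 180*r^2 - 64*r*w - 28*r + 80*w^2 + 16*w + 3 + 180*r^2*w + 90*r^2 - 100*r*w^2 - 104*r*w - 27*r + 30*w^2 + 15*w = r^2*(180*w - 90) + r*(-100*w^2 - 168*w + 109) + 110*w^2 - 33*w - 11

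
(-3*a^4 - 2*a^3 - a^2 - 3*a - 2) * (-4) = 12*a^4 + 8*a^3 + 4*a^2 + 12*a + 8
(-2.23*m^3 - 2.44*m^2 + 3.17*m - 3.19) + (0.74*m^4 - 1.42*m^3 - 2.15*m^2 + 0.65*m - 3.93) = 0.74*m^4 - 3.65*m^3 - 4.59*m^2 + 3.82*m - 7.12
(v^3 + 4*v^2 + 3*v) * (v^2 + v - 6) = v^5 + 5*v^4 + v^3 - 21*v^2 - 18*v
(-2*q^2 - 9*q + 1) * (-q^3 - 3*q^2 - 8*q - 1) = 2*q^5 + 15*q^4 + 42*q^3 + 71*q^2 + q - 1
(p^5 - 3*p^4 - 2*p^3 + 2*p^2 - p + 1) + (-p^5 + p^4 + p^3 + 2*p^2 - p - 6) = -2*p^4 - p^3 + 4*p^2 - 2*p - 5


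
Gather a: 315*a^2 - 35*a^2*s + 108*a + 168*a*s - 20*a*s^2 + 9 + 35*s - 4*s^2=a^2*(315 - 35*s) + a*(-20*s^2 + 168*s + 108) - 4*s^2 + 35*s + 9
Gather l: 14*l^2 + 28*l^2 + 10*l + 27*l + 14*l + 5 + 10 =42*l^2 + 51*l + 15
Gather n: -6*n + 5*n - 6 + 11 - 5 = -n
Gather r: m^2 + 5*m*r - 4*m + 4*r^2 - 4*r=m^2 - 4*m + 4*r^2 + r*(5*m - 4)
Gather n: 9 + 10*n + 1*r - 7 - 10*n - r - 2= 0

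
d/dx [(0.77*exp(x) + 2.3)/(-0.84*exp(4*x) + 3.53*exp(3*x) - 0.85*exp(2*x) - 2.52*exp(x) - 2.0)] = (1.9404*exp(4*x) + 2.2918*exp(3*x) - 23.7025*exp(2*x) + 3.91*exp(x) + 4.256)*exp(x)/(0.7056*exp(8*x) - 5.9304*exp(7*x) + 13.8889*exp(6*x) - 1.7674*exp(5*x) - 13.7087*exp(4*x) - 9.836*exp(3*x) + 9.7504*exp(2*x) + 10.08*exp(x) + 4.0)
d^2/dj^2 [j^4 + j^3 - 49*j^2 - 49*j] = 12*j^2 + 6*j - 98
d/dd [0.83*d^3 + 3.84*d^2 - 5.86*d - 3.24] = 2.49*d^2 + 7.68*d - 5.86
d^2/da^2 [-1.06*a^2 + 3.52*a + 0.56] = -2.12000000000000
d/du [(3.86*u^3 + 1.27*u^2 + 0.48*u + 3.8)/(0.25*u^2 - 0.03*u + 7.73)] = (0.965*u^4 - 0.2316*u^3 + 89.3553*u^2 + 17.7342*u + 3.8244)/(0.0625*u^4 - 0.015*u^3 + 3.8659*u^2 - 0.4638*u + 59.7529)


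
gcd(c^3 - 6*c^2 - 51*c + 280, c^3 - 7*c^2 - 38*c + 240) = c^2 - 13*c + 40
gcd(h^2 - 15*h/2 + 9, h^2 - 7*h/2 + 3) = h - 3/2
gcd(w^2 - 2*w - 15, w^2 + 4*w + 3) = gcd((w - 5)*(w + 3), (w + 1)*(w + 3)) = w + 3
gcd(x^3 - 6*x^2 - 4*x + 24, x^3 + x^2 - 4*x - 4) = x^2 - 4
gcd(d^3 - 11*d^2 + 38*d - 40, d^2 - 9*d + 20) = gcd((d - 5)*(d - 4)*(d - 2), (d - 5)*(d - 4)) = d^2 - 9*d + 20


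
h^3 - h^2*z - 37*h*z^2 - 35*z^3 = (h - 7*z)*(h + z)*(h + 5*z)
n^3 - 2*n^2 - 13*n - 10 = (n - 5)*(n + 1)*(n + 2)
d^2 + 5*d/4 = d*(d + 5/4)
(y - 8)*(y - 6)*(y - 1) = y^3 - 15*y^2 + 62*y - 48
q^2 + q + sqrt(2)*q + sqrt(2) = (q + 1)*(q + sqrt(2))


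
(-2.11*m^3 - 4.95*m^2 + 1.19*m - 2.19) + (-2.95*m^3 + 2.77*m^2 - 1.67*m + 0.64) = -5.06*m^3 - 2.18*m^2 - 0.48*m - 1.55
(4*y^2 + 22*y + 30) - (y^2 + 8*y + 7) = 3*y^2 + 14*y + 23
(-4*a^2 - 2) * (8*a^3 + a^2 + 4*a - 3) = -32*a^5 - 4*a^4 - 32*a^3 + 10*a^2 - 8*a + 6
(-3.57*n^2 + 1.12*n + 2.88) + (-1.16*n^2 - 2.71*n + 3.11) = -4.73*n^2 - 1.59*n + 5.99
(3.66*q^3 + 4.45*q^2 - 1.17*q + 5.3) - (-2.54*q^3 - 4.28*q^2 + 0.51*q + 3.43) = 6.2*q^3 + 8.73*q^2 - 1.68*q + 1.87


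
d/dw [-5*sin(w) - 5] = -5*cos(w)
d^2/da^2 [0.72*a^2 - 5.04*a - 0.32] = 1.44000000000000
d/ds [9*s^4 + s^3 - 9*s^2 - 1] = 3*s*(12*s^2 + s - 6)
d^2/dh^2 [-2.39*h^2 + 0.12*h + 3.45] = -4.78000000000000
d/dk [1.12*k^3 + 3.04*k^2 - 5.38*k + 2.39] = 3.36*k^2 + 6.08*k - 5.38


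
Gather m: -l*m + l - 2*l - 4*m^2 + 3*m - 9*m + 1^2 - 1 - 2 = -l - 4*m^2 + m*(-l - 6) - 2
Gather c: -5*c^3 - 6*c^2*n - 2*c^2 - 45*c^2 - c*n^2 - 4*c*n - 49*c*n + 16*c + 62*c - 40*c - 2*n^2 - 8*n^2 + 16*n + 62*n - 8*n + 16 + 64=-5*c^3 + c^2*(-6*n - 47) + c*(-n^2 - 53*n + 38) - 10*n^2 + 70*n + 80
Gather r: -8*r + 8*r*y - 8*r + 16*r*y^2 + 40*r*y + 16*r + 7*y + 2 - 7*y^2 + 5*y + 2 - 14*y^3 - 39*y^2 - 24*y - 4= r*(16*y^2 + 48*y) - 14*y^3 - 46*y^2 - 12*y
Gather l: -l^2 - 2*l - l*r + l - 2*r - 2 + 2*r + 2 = -l^2 + l*(-r - 1)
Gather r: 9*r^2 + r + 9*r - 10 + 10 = 9*r^2 + 10*r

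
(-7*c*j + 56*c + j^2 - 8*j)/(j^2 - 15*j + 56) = (-7*c + j)/(j - 7)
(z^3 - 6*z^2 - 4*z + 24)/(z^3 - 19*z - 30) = (z^2 - 8*z + 12)/(z^2 - 2*z - 15)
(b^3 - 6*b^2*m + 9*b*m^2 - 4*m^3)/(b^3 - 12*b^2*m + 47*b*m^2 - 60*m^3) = (b^2 - 2*b*m + m^2)/(b^2 - 8*b*m + 15*m^2)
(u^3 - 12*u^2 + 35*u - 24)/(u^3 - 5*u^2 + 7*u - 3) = (u - 8)/(u - 1)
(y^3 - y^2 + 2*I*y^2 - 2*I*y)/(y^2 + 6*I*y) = (y^2 - y + 2*I*y - 2*I)/(y + 6*I)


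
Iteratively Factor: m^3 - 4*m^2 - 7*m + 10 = (m - 1)*(m^2 - 3*m - 10) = (m - 5)*(m - 1)*(m + 2)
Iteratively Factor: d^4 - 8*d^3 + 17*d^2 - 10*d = (d)*(d^3 - 8*d^2 + 17*d - 10) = d*(d - 1)*(d^2 - 7*d + 10) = d*(d - 2)*(d - 1)*(d - 5)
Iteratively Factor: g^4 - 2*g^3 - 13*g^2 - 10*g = (g)*(g^3 - 2*g^2 - 13*g - 10) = g*(g + 2)*(g^2 - 4*g - 5) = g*(g + 1)*(g + 2)*(g - 5)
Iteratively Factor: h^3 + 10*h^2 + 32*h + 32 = (h + 2)*(h^2 + 8*h + 16) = (h + 2)*(h + 4)*(h + 4)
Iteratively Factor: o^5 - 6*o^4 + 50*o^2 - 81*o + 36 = (o + 3)*(o^4 - 9*o^3 + 27*o^2 - 31*o + 12) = (o - 1)*(o + 3)*(o^3 - 8*o^2 + 19*o - 12) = (o - 3)*(o - 1)*(o + 3)*(o^2 - 5*o + 4) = (o - 4)*(o - 3)*(o - 1)*(o + 3)*(o - 1)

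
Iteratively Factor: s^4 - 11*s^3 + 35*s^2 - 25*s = (s)*(s^3 - 11*s^2 + 35*s - 25) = s*(s - 5)*(s^2 - 6*s + 5) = s*(s - 5)^2*(s - 1)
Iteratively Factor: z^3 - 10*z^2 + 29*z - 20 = (z - 1)*(z^2 - 9*z + 20) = (z - 4)*(z - 1)*(z - 5)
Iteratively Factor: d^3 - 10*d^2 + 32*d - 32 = (d - 2)*(d^2 - 8*d + 16) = (d - 4)*(d - 2)*(d - 4)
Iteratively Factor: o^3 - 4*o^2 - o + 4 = (o - 4)*(o^2 - 1) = (o - 4)*(o - 1)*(o + 1)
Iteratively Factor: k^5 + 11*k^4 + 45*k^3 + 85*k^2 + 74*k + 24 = (k + 1)*(k^4 + 10*k^3 + 35*k^2 + 50*k + 24) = (k + 1)^2*(k^3 + 9*k^2 + 26*k + 24) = (k + 1)^2*(k + 2)*(k^2 + 7*k + 12) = (k + 1)^2*(k + 2)*(k + 3)*(k + 4)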